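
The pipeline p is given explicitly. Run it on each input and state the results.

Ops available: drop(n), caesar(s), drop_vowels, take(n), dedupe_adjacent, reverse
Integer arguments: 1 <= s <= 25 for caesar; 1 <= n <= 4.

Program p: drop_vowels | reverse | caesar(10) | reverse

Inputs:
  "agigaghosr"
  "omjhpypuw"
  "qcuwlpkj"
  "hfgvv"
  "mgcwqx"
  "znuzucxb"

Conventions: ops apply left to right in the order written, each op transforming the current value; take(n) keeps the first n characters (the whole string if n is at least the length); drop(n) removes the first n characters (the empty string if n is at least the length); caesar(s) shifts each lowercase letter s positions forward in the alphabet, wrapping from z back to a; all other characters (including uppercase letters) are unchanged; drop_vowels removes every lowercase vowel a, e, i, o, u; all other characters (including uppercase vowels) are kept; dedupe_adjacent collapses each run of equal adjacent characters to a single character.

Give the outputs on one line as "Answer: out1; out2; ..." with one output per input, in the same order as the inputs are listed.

Execution, op by op:
  "agigaghosr" -> "ggghsr" -> "rshggg" -> "bcrqqq" -> "qqqrcb"
  "omjhpypuw" -> "mjhpypw" -> "wpyphjm" -> "gzizrtw" -> "wtrzizg"
  "qcuwlpkj" -> "qcwlpkj" -> "jkplwcq" -> "tuzvgma" -> "amgvzut"
  "hfgvv" -> "hfgvv" -> "vvgfh" -> "ffqpr" -> "rpqff"
  "mgcwqx" -> "mgcwqx" -> "xqwcgm" -> "hagmqw" -> "wqmgah"
  "znuzucxb" -> "znzcxb" -> "bxcznz" -> "lhmjxj" -> "jxjmhl"

"qqqrcb"; "wtrzizg"; "amgvzut"; "rpqff"; "wqmgah"; "jxjmhl"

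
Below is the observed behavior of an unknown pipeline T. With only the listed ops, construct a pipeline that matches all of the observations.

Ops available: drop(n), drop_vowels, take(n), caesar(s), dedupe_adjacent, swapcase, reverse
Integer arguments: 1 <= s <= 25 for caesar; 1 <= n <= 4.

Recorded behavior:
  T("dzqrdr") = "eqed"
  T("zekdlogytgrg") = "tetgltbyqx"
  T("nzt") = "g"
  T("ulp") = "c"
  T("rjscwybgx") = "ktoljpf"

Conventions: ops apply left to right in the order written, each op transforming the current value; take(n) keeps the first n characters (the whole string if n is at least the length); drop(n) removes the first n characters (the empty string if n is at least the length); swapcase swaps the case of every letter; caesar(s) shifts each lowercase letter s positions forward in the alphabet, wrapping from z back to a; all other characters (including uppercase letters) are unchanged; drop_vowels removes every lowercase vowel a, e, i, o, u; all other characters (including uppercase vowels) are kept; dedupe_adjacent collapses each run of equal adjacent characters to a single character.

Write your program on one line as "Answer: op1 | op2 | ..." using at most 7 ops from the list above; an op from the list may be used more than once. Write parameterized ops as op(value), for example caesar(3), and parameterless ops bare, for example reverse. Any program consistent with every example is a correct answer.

caesar(13) | drop(1) | swapcase | drop(1) | reverse | swapcase

Check, running the answer program on each example:
  "dzqrdr" -> "qmdeqe" -> "mdeqe" -> "MDEQE" -> "DEQE" -> "EQED" -> "eqed"
  "zekdlogytgrg" -> "mrxqybtlgtet" -> "rxqybtlgtet" -> "RXQYBTLGTET" -> "XQYBTLGTET" -> "TETGLTBYQX" -> "tetgltbyqx"
  "nzt" -> "amg" -> "mg" -> "MG" -> "G" -> "G" -> "g"
  "ulp" -> "hyc" -> "yc" -> "YC" -> "C" -> "C" -> "c"
  "rjscwybgx" -> "ewfpjlotk" -> "wfpjlotk" -> "WFPJLOTK" -> "FPJLOTK" -> "KTOLJPF" -> "ktoljpf"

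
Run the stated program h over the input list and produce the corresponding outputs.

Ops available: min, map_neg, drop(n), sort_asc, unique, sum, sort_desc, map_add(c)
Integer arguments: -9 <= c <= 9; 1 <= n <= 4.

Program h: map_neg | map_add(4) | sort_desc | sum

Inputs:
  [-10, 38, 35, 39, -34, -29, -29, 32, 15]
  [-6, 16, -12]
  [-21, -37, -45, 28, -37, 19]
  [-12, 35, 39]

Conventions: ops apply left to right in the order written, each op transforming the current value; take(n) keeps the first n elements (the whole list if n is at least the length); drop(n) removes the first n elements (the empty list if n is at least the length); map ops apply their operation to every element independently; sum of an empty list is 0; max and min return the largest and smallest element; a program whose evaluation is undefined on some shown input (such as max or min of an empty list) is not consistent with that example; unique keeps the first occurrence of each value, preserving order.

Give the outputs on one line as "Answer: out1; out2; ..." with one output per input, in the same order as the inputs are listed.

-21; 14; 117; -50

Execution, op by op:
  [-10, 38, 35, 39, -34, -29, -29, 32, 15] -> [10, -38, -35, -39, 34, 29, 29, -32, -15] -> [14, -34, -31, -35, 38, 33, 33, -28, -11] -> [38, 33, 33, 14, -11, -28, -31, -34, -35] -> -21
  [-6, 16, -12] -> [6, -16, 12] -> [10, -12, 16] -> [16, 10, -12] -> 14
  [-21, -37, -45, 28, -37, 19] -> [21, 37, 45, -28, 37, -19] -> [25, 41, 49, -24, 41, -15] -> [49, 41, 41, 25, -15, -24] -> 117
  [-12, 35, 39] -> [12, -35, -39] -> [16, -31, -35] -> [16, -31, -35] -> -50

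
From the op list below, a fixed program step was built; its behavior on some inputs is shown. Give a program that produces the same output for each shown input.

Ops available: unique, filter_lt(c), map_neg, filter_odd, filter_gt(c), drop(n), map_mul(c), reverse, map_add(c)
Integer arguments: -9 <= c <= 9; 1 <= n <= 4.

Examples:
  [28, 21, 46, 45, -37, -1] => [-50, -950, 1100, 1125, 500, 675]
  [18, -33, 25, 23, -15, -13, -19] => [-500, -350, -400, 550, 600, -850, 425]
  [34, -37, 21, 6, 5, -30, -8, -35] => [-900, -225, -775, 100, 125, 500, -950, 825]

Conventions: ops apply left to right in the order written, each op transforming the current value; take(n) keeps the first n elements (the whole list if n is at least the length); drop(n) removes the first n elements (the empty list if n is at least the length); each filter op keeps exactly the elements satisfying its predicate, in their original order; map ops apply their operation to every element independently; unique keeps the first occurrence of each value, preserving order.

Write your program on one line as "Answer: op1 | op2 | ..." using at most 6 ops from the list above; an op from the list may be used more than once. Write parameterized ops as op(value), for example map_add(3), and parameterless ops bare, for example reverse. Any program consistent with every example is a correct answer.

map_add(-1) | map_mul(5) | reverse | map_mul(-5) | map_neg

Check, running the answer program on each example:
  [28, 21, 46, 45, -37, -1] -> [27, 20, 45, 44, -38, -2] -> [135, 100, 225, 220, -190, -10] -> [-10, -190, 220, 225, 100, 135] -> [50, 950, -1100, -1125, -500, -675] -> [-50, -950, 1100, 1125, 500, 675]
  [18, -33, 25, 23, -15, -13, -19] -> [17, -34, 24, 22, -16, -14, -20] -> [85, -170, 120, 110, -80, -70, -100] -> [-100, -70, -80, 110, 120, -170, 85] -> [500, 350, 400, -550, -600, 850, -425] -> [-500, -350, -400, 550, 600, -850, 425]
  [34, -37, 21, 6, 5, -30, -8, -35] -> [33, -38, 20, 5, 4, -31, -9, -36] -> [165, -190, 100, 25, 20, -155, -45, -180] -> [-180, -45, -155, 20, 25, 100, -190, 165] -> [900, 225, 775, -100, -125, -500, 950, -825] -> [-900, -225, -775, 100, 125, 500, -950, 825]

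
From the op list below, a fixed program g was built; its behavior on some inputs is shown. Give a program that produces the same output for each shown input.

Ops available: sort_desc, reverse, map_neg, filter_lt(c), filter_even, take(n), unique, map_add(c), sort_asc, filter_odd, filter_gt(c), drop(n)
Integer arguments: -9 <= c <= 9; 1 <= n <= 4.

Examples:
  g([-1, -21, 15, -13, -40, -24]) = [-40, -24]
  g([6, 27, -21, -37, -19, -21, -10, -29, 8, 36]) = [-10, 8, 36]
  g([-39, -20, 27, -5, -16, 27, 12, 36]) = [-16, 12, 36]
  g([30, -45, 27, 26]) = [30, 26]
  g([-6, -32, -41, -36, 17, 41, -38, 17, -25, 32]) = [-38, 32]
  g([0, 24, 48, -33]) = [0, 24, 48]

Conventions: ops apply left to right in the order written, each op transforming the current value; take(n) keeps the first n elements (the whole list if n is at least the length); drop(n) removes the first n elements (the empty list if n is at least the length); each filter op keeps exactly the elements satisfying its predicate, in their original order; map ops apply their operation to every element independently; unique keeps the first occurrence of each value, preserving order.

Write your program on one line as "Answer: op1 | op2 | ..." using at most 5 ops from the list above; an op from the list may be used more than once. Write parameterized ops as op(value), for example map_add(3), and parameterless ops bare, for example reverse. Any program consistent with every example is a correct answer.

reverse | unique | take(4) | reverse | filter_even

Check, running the answer program on each example:
  [-1, -21, 15, -13, -40, -24] -> [-24, -40, -13, 15, -21, -1] -> [-24, -40, -13, 15, -21, -1] -> [-24, -40, -13, 15] -> [15, -13, -40, -24] -> [-40, -24]
  [6, 27, -21, -37, -19, -21, -10, -29, 8, 36] -> [36, 8, -29, -10, -21, -19, -37, -21, 27, 6] -> [36, 8, -29, -10, -21, -19, -37, 27, 6] -> [36, 8, -29, -10] -> [-10, -29, 8, 36] -> [-10, 8, 36]
  [-39, -20, 27, -5, -16, 27, 12, 36] -> [36, 12, 27, -16, -5, 27, -20, -39] -> [36, 12, 27, -16, -5, -20, -39] -> [36, 12, 27, -16] -> [-16, 27, 12, 36] -> [-16, 12, 36]
  [30, -45, 27, 26] -> [26, 27, -45, 30] -> [26, 27, -45, 30] -> [26, 27, -45, 30] -> [30, -45, 27, 26] -> [30, 26]
  [-6, -32, -41, -36, 17, 41, -38, 17, -25, 32] -> [32, -25, 17, -38, 41, 17, -36, -41, -32, -6] -> [32, -25, 17, -38, 41, -36, -41, -32, -6] -> [32, -25, 17, -38] -> [-38, 17, -25, 32] -> [-38, 32]
  [0, 24, 48, -33] -> [-33, 48, 24, 0] -> [-33, 48, 24, 0] -> [-33, 48, 24, 0] -> [0, 24, 48, -33] -> [0, 24, 48]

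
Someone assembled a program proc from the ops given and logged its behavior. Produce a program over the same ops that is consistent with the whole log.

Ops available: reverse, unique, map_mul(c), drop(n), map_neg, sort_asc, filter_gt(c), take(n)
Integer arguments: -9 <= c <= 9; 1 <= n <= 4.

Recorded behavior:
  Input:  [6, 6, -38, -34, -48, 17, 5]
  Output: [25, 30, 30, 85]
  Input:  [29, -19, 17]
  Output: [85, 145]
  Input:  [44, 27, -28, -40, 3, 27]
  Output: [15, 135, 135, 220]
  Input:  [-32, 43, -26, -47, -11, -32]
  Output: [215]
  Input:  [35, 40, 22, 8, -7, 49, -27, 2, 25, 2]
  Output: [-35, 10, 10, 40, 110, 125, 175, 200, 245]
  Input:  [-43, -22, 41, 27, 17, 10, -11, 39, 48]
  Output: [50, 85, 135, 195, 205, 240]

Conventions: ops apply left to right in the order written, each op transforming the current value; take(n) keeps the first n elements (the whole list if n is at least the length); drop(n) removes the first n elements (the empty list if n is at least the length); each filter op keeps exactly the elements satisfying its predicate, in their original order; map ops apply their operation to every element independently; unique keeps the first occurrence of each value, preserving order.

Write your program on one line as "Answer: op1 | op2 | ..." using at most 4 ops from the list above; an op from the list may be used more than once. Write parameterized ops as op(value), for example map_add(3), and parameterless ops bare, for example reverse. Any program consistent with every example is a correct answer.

filter_gt(-8) | sort_asc | map_mul(5)

Check, running the answer program on each example:
  [6, 6, -38, -34, -48, 17, 5] -> [6, 6, 17, 5] -> [5, 6, 6, 17] -> [25, 30, 30, 85]
  [29, -19, 17] -> [29, 17] -> [17, 29] -> [85, 145]
  [44, 27, -28, -40, 3, 27] -> [44, 27, 3, 27] -> [3, 27, 27, 44] -> [15, 135, 135, 220]
  [-32, 43, -26, -47, -11, -32] -> [43] -> [43] -> [215]
  [35, 40, 22, 8, -7, 49, -27, 2, 25, 2] -> [35, 40, 22, 8, -7, 49, 2, 25, 2] -> [-7, 2, 2, 8, 22, 25, 35, 40, 49] -> [-35, 10, 10, 40, 110, 125, 175, 200, 245]
  [-43, -22, 41, 27, 17, 10, -11, 39, 48] -> [41, 27, 17, 10, 39, 48] -> [10, 17, 27, 39, 41, 48] -> [50, 85, 135, 195, 205, 240]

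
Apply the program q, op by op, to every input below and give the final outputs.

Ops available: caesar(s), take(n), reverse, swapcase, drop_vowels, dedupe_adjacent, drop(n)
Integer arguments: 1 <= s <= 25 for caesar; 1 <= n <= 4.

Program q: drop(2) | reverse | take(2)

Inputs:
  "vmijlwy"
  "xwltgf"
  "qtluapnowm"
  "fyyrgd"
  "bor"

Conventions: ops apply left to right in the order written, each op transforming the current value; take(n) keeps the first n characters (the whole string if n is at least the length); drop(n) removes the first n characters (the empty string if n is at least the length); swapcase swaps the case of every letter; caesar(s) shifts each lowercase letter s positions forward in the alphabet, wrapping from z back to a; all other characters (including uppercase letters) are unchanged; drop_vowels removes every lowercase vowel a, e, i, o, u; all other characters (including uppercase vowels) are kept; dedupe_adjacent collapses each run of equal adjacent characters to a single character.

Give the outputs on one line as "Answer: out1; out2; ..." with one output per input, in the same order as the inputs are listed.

Execution, op by op:
  "vmijlwy" -> "ijlwy" -> "ywlji" -> "yw"
  "xwltgf" -> "ltgf" -> "fgtl" -> "fg"
  "qtluapnowm" -> "luapnowm" -> "mwonpaul" -> "mw"
  "fyyrgd" -> "yrgd" -> "dgry" -> "dg"
  "bor" -> "r" -> "r" -> "r"

"yw"; "fg"; "mw"; "dg"; "r"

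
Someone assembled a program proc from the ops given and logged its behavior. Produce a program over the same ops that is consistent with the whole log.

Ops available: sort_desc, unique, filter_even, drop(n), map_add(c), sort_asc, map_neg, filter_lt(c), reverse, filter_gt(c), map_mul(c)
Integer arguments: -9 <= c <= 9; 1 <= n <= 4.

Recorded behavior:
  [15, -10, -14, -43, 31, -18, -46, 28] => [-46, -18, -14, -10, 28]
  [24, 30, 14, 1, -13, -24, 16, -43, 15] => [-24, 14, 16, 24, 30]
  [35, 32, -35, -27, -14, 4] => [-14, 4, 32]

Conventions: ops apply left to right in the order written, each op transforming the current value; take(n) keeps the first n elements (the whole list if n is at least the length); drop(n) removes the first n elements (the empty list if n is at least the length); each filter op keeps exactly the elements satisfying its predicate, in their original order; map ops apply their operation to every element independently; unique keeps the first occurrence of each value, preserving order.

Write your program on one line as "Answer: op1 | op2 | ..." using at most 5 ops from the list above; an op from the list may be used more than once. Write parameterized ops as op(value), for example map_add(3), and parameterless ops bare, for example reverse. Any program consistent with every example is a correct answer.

sort_asc | sort_desc | filter_even | sort_asc

Check, running the answer program on each example:
  [15, -10, -14, -43, 31, -18, -46, 28] -> [-46, -43, -18, -14, -10, 15, 28, 31] -> [31, 28, 15, -10, -14, -18, -43, -46] -> [28, -10, -14, -18, -46] -> [-46, -18, -14, -10, 28]
  [24, 30, 14, 1, -13, -24, 16, -43, 15] -> [-43, -24, -13, 1, 14, 15, 16, 24, 30] -> [30, 24, 16, 15, 14, 1, -13, -24, -43] -> [30, 24, 16, 14, -24] -> [-24, 14, 16, 24, 30]
  [35, 32, -35, -27, -14, 4] -> [-35, -27, -14, 4, 32, 35] -> [35, 32, 4, -14, -27, -35] -> [32, 4, -14] -> [-14, 4, 32]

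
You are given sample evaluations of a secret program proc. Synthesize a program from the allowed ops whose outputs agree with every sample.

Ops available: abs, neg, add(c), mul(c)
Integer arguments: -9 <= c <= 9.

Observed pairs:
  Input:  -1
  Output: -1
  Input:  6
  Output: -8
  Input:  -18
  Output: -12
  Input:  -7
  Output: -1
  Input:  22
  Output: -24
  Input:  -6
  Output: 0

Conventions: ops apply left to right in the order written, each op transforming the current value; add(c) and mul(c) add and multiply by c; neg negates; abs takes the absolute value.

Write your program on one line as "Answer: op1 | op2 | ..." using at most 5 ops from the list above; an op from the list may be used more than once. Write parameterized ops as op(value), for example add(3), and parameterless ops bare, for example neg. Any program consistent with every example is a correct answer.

add(8) | add(-4) | abs | neg | add(2)

Check, running the answer program on each example:
  -1 -> 7 -> 3 -> 3 -> -3 -> -1
  6 -> 14 -> 10 -> 10 -> -10 -> -8
  -18 -> -10 -> -14 -> 14 -> -14 -> -12
  -7 -> 1 -> -3 -> 3 -> -3 -> -1
  22 -> 30 -> 26 -> 26 -> -26 -> -24
  -6 -> 2 -> -2 -> 2 -> -2 -> 0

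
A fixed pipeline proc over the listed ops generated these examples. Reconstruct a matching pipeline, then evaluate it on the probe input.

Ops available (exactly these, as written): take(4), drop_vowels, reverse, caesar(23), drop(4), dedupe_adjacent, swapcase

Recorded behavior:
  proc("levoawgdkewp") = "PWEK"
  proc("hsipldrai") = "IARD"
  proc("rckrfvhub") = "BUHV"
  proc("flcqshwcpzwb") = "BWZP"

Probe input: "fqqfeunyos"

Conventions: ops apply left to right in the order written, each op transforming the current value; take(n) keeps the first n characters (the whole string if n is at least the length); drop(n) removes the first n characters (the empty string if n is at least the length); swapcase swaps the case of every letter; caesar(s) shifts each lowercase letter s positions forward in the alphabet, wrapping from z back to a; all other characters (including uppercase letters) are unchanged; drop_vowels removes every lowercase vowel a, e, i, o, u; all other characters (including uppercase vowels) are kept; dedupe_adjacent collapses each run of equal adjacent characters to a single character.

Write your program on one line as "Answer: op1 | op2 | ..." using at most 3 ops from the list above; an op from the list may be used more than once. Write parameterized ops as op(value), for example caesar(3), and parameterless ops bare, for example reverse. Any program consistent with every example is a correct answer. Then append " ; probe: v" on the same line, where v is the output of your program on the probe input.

reverse | swapcase | take(4) ; probe: "SOYN"

Check, running the answer program on each example:
  "levoawgdkewp" -> "pwekdgwaovel" -> "PWEKDGWAOVEL" -> "PWEK"
  "hsipldrai" -> "iardlpish" -> "IARDLPISH" -> "IARD"
  "rckrfvhub" -> "buhvfrkcr" -> "BUHVFRKCR" -> "BUHV"
  "flcqshwcpzwb" -> "bwzpcwhsqclf" -> "BWZPCWHSQCLF" -> "BWZP"
  probe: "fqqfeunyos" -> "soynuefqqf" -> "SOYNUEFQQF" -> "SOYN"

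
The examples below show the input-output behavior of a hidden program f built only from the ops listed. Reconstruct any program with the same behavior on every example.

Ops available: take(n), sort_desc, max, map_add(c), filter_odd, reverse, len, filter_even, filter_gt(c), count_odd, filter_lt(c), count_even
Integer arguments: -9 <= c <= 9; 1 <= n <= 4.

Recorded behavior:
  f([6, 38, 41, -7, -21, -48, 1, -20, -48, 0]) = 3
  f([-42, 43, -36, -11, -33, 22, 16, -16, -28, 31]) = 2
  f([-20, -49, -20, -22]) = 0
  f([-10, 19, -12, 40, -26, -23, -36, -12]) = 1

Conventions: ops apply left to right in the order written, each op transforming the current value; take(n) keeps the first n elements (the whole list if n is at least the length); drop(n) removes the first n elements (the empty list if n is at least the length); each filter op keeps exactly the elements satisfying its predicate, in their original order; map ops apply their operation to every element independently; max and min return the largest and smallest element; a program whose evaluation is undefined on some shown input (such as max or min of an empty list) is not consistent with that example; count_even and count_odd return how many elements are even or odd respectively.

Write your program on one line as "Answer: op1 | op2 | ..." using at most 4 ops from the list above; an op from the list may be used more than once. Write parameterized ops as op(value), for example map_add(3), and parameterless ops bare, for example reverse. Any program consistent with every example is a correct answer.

sort_desc | filter_gt(-7) | reverse | count_even

Check, running the answer program on each example:
  [6, 38, 41, -7, -21, -48, 1, -20, -48, 0] -> [41, 38, 6, 1, 0, -7, -20, -21, -48, -48] -> [41, 38, 6, 1, 0] -> [0, 1, 6, 38, 41] -> 3
  [-42, 43, -36, -11, -33, 22, 16, -16, -28, 31] -> [43, 31, 22, 16, -11, -16, -28, -33, -36, -42] -> [43, 31, 22, 16] -> [16, 22, 31, 43] -> 2
  [-20, -49, -20, -22] -> [-20, -20, -22, -49] -> [] -> [] -> 0
  [-10, 19, -12, 40, -26, -23, -36, -12] -> [40, 19, -10, -12, -12, -23, -26, -36] -> [40, 19] -> [19, 40] -> 1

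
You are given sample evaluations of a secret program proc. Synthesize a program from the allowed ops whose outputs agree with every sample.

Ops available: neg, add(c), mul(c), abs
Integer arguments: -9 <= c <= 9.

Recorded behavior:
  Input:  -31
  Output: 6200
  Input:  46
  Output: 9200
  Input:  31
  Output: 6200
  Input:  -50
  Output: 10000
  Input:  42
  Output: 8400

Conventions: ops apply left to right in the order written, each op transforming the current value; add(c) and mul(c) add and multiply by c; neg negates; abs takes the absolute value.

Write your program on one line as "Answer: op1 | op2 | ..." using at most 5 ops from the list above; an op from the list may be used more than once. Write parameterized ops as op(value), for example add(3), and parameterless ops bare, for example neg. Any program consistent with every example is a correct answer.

neg | abs | mul(5) | mul(-5) | mul(-8)

Check, running the answer program on each example:
  -31 -> 31 -> 31 -> 155 -> -775 -> 6200
  46 -> -46 -> 46 -> 230 -> -1150 -> 9200
  31 -> -31 -> 31 -> 155 -> -775 -> 6200
  -50 -> 50 -> 50 -> 250 -> -1250 -> 10000
  42 -> -42 -> 42 -> 210 -> -1050 -> 8400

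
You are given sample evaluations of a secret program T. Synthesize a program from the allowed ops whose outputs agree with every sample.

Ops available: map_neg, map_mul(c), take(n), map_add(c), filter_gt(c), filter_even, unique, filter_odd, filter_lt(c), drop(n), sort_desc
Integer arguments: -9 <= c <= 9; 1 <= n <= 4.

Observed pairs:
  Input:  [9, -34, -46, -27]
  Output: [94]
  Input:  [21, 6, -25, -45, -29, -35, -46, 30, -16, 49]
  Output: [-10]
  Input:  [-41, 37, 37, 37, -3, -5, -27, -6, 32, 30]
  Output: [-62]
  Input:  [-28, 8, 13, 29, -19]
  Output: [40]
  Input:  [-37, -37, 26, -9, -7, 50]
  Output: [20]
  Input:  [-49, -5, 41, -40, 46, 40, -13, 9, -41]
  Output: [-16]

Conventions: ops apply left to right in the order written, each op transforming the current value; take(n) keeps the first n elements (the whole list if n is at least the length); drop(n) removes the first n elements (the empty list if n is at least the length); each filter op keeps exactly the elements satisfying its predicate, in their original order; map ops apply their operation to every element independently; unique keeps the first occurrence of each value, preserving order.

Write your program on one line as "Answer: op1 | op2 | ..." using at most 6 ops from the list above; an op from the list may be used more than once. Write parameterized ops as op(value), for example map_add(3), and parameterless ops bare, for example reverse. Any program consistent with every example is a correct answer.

map_mul(2) | sort_desc | map_add(-2) | drop(3) | take(1) | map_neg

Check, running the answer program on each example:
  [9, -34, -46, -27] -> [18, -68, -92, -54] -> [18, -54, -68, -92] -> [16, -56, -70, -94] -> [-94] -> [-94] -> [94]
  [21, 6, -25, -45, -29, -35, -46, 30, -16, 49] -> [42, 12, -50, -90, -58, -70, -92, 60, -32, 98] -> [98, 60, 42, 12, -32, -50, -58, -70, -90, -92] -> [96, 58, 40, 10, -34, -52, -60, -72, -92, -94] -> [10, -34, -52, -60, -72, -92, -94] -> [10] -> [-10]
  [-41, 37, 37, 37, -3, -5, -27, -6, 32, 30] -> [-82, 74, 74, 74, -6, -10, -54, -12, 64, 60] -> [74, 74, 74, 64, 60, -6, -10, -12, -54, -82] -> [72, 72, 72, 62, 58, -8, -12, -14, -56, -84] -> [62, 58, -8, -12, -14, -56, -84] -> [62] -> [-62]
  [-28, 8, 13, 29, -19] -> [-56, 16, 26, 58, -38] -> [58, 26, 16, -38, -56] -> [56, 24, 14, -40, -58] -> [-40, -58] -> [-40] -> [40]
  [-37, -37, 26, -9, -7, 50] -> [-74, -74, 52, -18, -14, 100] -> [100, 52, -14, -18, -74, -74] -> [98, 50, -16, -20, -76, -76] -> [-20, -76, -76] -> [-20] -> [20]
  [-49, -5, 41, -40, 46, 40, -13, 9, -41] -> [-98, -10, 82, -80, 92, 80, -26, 18, -82] -> [92, 82, 80, 18, -10, -26, -80, -82, -98] -> [90, 80, 78, 16, -12, -28, -82, -84, -100] -> [16, -12, -28, -82, -84, -100] -> [16] -> [-16]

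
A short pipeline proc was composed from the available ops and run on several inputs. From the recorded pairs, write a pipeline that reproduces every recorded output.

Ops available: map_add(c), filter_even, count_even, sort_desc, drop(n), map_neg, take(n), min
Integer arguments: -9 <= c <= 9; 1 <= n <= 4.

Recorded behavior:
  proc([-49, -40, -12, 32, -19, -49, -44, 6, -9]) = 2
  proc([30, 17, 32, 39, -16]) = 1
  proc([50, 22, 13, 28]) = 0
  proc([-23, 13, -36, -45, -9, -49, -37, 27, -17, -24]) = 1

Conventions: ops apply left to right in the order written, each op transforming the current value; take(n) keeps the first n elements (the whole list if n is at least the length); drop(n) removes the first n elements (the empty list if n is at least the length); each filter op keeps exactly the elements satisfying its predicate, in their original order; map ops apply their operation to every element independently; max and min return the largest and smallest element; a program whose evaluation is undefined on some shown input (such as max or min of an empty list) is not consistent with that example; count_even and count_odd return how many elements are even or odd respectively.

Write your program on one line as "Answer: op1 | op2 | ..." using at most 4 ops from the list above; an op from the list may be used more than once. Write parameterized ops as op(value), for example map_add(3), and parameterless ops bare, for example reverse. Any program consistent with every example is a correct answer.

drop(4) | filter_even | count_even

Check, running the answer program on each example:
  [-49, -40, -12, 32, -19, -49, -44, 6, -9] -> [-19, -49, -44, 6, -9] -> [-44, 6] -> 2
  [30, 17, 32, 39, -16] -> [-16] -> [-16] -> 1
  [50, 22, 13, 28] -> [] -> [] -> 0
  [-23, 13, -36, -45, -9, -49, -37, 27, -17, -24] -> [-9, -49, -37, 27, -17, -24] -> [-24] -> 1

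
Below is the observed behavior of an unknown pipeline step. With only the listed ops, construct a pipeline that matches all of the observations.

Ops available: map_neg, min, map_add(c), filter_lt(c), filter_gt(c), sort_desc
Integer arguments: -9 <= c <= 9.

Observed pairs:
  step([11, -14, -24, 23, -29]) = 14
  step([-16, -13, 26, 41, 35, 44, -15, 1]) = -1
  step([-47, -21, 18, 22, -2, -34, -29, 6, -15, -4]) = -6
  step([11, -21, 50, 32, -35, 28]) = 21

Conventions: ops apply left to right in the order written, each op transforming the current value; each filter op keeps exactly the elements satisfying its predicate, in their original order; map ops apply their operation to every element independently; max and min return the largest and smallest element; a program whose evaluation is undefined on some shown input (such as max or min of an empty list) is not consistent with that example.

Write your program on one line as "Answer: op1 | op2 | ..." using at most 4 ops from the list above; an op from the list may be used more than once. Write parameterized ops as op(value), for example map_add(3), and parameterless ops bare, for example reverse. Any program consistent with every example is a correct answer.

map_neg | filter_gt(-9) | min

Check, running the answer program on each example:
  [11, -14, -24, 23, -29] -> [-11, 14, 24, -23, 29] -> [14, 24, 29] -> 14
  [-16, -13, 26, 41, 35, 44, -15, 1] -> [16, 13, -26, -41, -35, -44, 15, -1] -> [16, 13, 15, -1] -> -1
  [-47, -21, 18, 22, -2, -34, -29, 6, -15, -4] -> [47, 21, -18, -22, 2, 34, 29, -6, 15, 4] -> [47, 21, 2, 34, 29, -6, 15, 4] -> -6
  [11, -21, 50, 32, -35, 28] -> [-11, 21, -50, -32, 35, -28] -> [21, 35] -> 21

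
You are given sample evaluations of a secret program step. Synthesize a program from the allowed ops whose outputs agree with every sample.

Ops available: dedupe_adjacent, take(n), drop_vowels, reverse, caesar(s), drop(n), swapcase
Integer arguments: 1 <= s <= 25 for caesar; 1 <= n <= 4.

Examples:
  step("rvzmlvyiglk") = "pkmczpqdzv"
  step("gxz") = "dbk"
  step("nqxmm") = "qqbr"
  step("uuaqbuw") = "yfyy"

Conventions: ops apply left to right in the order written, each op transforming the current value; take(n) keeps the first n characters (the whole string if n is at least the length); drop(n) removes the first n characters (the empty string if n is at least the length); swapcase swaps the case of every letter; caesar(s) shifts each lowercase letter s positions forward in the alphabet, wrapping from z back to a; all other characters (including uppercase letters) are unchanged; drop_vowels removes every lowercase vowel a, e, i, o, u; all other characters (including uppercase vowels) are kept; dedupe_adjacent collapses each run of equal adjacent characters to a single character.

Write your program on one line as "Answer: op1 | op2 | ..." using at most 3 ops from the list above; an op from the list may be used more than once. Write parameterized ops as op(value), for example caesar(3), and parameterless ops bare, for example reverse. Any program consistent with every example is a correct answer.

caesar(4) | drop_vowels | reverse

Check, running the answer program on each example:
  "rvzmlvyiglk" -> "vzdqpzcmkpo" -> "vzdqpzcmkp" -> "pkmczpqdzv"
  "gxz" -> "kbd" -> "kbd" -> "dbk"
  "nqxmm" -> "rubqq" -> "rbqq" -> "qqbr"
  "uuaqbuw" -> "yyeufya" -> "yyfy" -> "yfyy"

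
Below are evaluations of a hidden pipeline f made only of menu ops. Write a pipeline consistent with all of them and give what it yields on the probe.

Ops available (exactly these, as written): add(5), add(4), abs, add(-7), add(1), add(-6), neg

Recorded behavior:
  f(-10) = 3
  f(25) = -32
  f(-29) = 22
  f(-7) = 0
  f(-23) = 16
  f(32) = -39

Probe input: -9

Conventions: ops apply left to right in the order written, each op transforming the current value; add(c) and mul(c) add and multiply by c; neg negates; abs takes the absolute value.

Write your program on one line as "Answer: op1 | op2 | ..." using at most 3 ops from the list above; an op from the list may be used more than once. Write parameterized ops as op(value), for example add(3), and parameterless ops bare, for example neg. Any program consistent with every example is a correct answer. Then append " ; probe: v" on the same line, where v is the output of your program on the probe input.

add(1) | neg | add(-6) ; probe: 2

Check, running the answer program on each example:
  -10 -> -9 -> 9 -> 3
  25 -> 26 -> -26 -> -32
  -29 -> -28 -> 28 -> 22
  -7 -> -6 -> 6 -> 0
  -23 -> -22 -> 22 -> 16
  32 -> 33 -> -33 -> -39
  probe: -9 -> -8 -> 8 -> 2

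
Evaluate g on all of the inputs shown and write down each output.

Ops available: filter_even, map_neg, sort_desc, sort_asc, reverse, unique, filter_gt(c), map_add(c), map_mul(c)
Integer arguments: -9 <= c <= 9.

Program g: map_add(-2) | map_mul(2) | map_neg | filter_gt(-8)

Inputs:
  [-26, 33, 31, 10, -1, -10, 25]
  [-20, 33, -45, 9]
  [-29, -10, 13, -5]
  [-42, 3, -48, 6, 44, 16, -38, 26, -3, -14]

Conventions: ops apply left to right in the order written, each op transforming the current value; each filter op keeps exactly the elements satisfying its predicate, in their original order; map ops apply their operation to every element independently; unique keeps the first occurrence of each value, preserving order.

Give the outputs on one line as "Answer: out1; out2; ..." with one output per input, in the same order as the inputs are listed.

[56, 6, 24]; [44, 94]; [62, 24, 14]; [88, -2, 100, 80, 10, 32]

Execution, op by op:
  [-26, 33, 31, 10, -1, -10, 25] -> [-28, 31, 29, 8, -3, -12, 23] -> [-56, 62, 58, 16, -6, -24, 46] -> [56, -62, -58, -16, 6, 24, -46] -> [56, 6, 24]
  [-20, 33, -45, 9] -> [-22, 31, -47, 7] -> [-44, 62, -94, 14] -> [44, -62, 94, -14] -> [44, 94]
  [-29, -10, 13, -5] -> [-31, -12, 11, -7] -> [-62, -24, 22, -14] -> [62, 24, -22, 14] -> [62, 24, 14]
  [-42, 3, -48, 6, 44, 16, -38, 26, -3, -14] -> [-44, 1, -50, 4, 42, 14, -40, 24, -5, -16] -> [-88, 2, -100, 8, 84, 28, -80, 48, -10, -32] -> [88, -2, 100, -8, -84, -28, 80, -48, 10, 32] -> [88, -2, 100, 80, 10, 32]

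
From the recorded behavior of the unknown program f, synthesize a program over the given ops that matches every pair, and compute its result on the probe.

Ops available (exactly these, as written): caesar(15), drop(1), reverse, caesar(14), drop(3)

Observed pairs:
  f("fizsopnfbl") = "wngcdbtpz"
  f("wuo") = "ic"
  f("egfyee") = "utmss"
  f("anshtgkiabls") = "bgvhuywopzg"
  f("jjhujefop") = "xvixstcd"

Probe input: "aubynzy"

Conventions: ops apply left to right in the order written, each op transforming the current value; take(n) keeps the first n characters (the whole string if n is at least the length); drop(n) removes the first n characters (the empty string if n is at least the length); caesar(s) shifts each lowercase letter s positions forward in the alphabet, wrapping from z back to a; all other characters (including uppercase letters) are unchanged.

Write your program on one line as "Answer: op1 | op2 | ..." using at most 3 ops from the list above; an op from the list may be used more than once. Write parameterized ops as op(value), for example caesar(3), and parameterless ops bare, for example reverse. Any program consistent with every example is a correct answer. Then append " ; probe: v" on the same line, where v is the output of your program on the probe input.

drop(1) | caesar(14) ; probe: "ipmbnm"

Check, running the answer program on each example:
  "fizsopnfbl" -> "izsopnfbl" -> "wngcdbtpz"
  "wuo" -> "uo" -> "ic"
  "egfyee" -> "gfyee" -> "utmss"
  "anshtgkiabls" -> "nshtgkiabls" -> "bgvhuywopzg"
  "jjhujefop" -> "jhujefop" -> "xvixstcd"
  probe: "aubynzy" -> "ubynzy" -> "ipmbnm"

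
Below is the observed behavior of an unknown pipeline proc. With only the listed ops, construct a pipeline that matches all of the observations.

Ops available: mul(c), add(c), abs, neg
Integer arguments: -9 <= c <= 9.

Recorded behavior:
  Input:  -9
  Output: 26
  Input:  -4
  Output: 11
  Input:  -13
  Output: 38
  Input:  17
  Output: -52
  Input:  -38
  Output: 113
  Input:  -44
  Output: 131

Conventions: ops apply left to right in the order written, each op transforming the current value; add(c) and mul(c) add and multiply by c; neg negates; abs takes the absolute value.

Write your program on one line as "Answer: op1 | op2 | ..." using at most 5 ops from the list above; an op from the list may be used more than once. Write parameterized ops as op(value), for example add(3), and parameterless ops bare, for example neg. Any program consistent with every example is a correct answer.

mul(3) | add(-7) | add(8) | neg

Check, running the answer program on each example:
  -9 -> -27 -> -34 -> -26 -> 26
  -4 -> -12 -> -19 -> -11 -> 11
  -13 -> -39 -> -46 -> -38 -> 38
  17 -> 51 -> 44 -> 52 -> -52
  -38 -> -114 -> -121 -> -113 -> 113
  -44 -> -132 -> -139 -> -131 -> 131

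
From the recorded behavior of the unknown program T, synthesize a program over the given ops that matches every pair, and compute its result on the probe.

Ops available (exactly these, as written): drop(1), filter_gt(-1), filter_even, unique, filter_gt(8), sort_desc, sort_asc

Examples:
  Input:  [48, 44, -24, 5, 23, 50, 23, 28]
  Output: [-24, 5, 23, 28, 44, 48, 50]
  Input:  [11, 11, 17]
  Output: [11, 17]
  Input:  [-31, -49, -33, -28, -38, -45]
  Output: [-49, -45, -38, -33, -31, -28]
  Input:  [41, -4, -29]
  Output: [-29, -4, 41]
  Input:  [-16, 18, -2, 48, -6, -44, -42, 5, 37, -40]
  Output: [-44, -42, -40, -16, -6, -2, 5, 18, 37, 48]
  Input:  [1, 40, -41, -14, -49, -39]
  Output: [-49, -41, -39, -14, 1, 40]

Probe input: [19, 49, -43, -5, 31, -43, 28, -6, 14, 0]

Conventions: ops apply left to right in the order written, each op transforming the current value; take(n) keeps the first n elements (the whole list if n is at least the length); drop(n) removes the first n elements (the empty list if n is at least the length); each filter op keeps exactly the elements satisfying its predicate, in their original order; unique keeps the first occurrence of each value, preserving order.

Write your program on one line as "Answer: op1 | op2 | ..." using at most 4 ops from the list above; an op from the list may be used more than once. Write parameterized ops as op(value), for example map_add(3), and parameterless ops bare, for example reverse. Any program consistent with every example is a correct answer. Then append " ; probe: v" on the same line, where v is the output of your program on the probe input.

unique | sort_desc | sort_asc ; probe: [-43, -6, -5, 0, 14, 19, 28, 31, 49]

Check, running the answer program on each example:
  [48, 44, -24, 5, 23, 50, 23, 28] -> [48, 44, -24, 5, 23, 50, 28] -> [50, 48, 44, 28, 23, 5, -24] -> [-24, 5, 23, 28, 44, 48, 50]
  [11, 11, 17] -> [11, 17] -> [17, 11] -> [11, 17]
  [-31, -49, -33, -28, -38, -45] -> [-31, -49, -33, -28, -38, -45] -> [-28, -31, -33, -38, -45, -49] -> [-49, -45, -38, -33, -31, -28]
  [41, -4, -29] -> [41, -4, -29] -> [41, -4, -29] -> [-29, -4, 41]
  [-16, 18, -2, 48, -6, -44, -42, 5, 37, -40] -> [-16, 18, -2, 48, -6, -44, -42, 5, 37, -40] -> [48, 37, 18, 5, -2, -6, -16, -40, -42, -44] -> [-44, -42, -40, -16, -6, -2, 5, 18, 37, 48]
  [1, 40, -41, -14, -49, -39] -> [1, 40, -41, -14, -49, -39] -> [40, 1, -14, -39, -41, -49] -> [-49, -41, -39, -14, 1, 40]
  probe: [19, 49, -43, -5, 31, -43, 28, -6, 14, 0] -> [19, 49, -43, -5, 31, 28, -6, 14, 0] -> [49, 31, 28, 19, 14, 0, -5, -6, -43] -> [-43, -6, -5, 0, 14, 19, 28, 31, 49]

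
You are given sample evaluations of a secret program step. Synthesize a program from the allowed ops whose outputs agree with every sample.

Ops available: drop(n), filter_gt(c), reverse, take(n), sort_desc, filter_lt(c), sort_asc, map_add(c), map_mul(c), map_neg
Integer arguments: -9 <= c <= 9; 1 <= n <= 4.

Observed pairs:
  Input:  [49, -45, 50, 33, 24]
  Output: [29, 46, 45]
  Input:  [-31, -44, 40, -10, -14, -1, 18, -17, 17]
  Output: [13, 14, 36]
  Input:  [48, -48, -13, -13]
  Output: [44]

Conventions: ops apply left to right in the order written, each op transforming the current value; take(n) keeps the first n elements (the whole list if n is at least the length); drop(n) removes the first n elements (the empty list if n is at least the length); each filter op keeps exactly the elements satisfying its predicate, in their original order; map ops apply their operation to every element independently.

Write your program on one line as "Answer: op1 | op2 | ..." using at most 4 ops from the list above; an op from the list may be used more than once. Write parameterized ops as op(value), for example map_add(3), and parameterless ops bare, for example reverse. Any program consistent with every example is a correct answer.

filter_gt(7) | map_add(-4) | take(3) | reverse

Check, running the answer program on each example:
  [49, -45, 50, 33, 24] -> [49, 50, 33, 24] -> [45, 46, 29, 20] -> [45, 46, 29] -> [29, 46, 45]
  [-31, -44, 40, -10, -14, -1, 18, -17, 17] -> [40, 18, 17] -> [36, 14, 13] -> [36, 14, 13] -> [13, 14, 36]
  [48, -48, -13, -13] -> [48] -> [44] -> [44] -> [44]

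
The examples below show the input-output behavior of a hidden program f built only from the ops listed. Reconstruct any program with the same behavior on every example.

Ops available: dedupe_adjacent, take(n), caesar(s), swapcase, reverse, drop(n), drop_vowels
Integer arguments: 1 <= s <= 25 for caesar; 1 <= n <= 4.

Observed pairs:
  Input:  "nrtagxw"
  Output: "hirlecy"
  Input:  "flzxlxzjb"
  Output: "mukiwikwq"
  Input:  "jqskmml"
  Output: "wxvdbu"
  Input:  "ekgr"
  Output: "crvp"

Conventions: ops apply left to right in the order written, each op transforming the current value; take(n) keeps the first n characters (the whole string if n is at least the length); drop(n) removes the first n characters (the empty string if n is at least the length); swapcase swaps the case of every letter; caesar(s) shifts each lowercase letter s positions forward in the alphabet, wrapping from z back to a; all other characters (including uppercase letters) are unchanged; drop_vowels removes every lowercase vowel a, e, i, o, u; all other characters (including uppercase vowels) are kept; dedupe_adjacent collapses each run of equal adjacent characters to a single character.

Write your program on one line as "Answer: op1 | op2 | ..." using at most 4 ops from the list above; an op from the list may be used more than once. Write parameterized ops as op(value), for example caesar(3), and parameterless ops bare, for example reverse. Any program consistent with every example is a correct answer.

caesar(11) | reverse | dedupe_adjacent

Check, running the answer program on each example:
  "nrtagxw" -> "ycelrih" -> "hirlecy" -> "hirlecy"
  "flzxlxzjb" -> "qwkiwikum" -> "mukiwikwq" -> "mukiwikwq"
  "jqskmml" -> "ubdvxxw" -> "wxxvdbu" -> "wxvdbu"
  "ekgr" -> "pvrc" -> "crvp" -> "crvp"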